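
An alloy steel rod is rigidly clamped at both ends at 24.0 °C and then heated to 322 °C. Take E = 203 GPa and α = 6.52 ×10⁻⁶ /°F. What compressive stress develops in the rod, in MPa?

α = 6.52×10⁻⁶/°F × 9/5 = 11.7×10⁻⁶/K.
ΔT = 298.0 K. Constrained thermal stress σ = E·α·ΔT = 203.0×10³ MPa × 11.7×10⁻⁶ × 298.0 = 710 MPa (compressive).

710 MPa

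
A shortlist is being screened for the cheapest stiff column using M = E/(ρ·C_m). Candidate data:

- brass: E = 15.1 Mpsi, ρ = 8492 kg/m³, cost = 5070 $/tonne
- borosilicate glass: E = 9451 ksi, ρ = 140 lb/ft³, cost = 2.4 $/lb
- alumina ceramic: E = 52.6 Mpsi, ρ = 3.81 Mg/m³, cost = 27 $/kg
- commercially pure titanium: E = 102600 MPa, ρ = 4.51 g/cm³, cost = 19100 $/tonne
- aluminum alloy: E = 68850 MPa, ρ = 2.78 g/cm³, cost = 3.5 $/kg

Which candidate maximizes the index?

In SI units:
  brass: E = 104.1 GPa, ρ = 8492 kg/m³, cost = 5.070 $/kg
  borosilicate glass: E = 65.16 GPa, ρ = 2243 kg/m³, cost = 5.291 $/kg
  alumina ceramic: E = 362.7 GPa, ρ = 3810 kg/m³, cost = 27.00 $/kg
  commercially pure titanium: E = 102.6 GPa, ρ = 4510 kg/m³, cost = 19.10 $/kg
  aluminum alloy: E = 68.85 GPa, ρ = 2780 kg/m³, cost = 3.500 $/kg
  aluminum alloy: M = 7.08 MN·m per $
  borosilicate glass: M = 5.49 MN·m per $
  alumina ceramic: M = 3.53 MN·m per $
  brass: M = 2.42 MN·m per $
  commercially pure titanium: M = 1.19 MN·m per $
Highest index: aluminum alloy.

aluminum alloy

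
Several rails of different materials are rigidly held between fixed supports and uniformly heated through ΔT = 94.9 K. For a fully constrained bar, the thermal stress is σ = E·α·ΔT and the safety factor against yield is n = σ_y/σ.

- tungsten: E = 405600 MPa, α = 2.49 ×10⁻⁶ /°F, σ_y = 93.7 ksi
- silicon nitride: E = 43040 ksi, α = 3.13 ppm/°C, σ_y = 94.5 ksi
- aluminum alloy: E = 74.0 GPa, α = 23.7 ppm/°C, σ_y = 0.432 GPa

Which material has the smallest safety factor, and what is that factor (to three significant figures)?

In consistent units (E in GPa, α in ×10⁻⁶/K, σ_y in MPa):
  tungsten: E = 405.6, α = 4.48, σ_y = 646.0 → σ = 173 MPa, n = 3.74
  silicon nitride: E = 296.8, α = 3.13, σ_y = 651.6 → σ = 88.1 MPa, n = 7.39
  aluminum alloy: E = 74.00, α = 23.7, σ_y = 432.0 → σ = 166 MPa, n = 2.60
The minimum is aluminum alloy at n = 2.60.

aluminum alloy, n = 2.60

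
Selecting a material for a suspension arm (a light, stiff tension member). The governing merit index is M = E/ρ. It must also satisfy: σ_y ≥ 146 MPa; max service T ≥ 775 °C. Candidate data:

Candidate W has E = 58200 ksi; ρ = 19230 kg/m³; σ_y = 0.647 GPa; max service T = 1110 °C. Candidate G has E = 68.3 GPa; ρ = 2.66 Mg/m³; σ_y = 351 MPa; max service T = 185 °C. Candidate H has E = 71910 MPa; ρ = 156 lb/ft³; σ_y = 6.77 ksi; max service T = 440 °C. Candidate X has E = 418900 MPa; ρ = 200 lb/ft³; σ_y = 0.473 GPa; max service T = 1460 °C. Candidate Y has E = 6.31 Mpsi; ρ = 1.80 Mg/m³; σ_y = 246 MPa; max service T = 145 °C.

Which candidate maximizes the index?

Screen on constraints: σ_y ≥ 146 MPa; max service T ≥ 775 °C. Survivors: candidate W, candidate X.
After converting to SI:
  candidate W: E = 401.3 GPa, ρ = 19230 kg/m³
  candidate X: E = 418.9 GPa, ρ = 3204 kg/m³
  candidate X: M = 131 MN·m/kg
  candidate W: M = 20.9 MN·m/kg
Highest index: candidate X.

candidate X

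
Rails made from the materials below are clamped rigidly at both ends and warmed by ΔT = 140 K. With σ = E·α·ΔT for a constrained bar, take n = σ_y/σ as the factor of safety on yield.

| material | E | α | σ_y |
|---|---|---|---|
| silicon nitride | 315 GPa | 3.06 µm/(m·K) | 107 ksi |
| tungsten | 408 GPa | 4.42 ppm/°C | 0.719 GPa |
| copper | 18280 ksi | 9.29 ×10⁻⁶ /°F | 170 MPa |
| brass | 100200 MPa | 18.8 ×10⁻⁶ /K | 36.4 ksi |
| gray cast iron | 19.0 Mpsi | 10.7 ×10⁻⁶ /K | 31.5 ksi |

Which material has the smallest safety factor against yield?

In consistent units (E in GPa, α in ×10⁻⁶/K, σ_y in MPa):
  silicon nitride: E = 315.0, α = 3.06, σ_y = 737.7 → σ = 135 MPa, n = 5.47
  tungsten: E = 408.0, α = 4.42, σ_y = 719.0 → σ = 252 MPa, n = 2.85
  copper: E = 126.0, α = 16.7, σ_y = 170.0 → σ = 295 MPa, n = 0.576
  brass: E = 100.2, α = 18.8, σ_y = 251.0 → σ = 264 MPa, n = 0.952
  gray cast iron: E = 131.0, α = 10.7, σ_y = 217.2 → σ = 196 MPa, n = 1.11
Copper has the lowest safety factor, n = 0.576.

copper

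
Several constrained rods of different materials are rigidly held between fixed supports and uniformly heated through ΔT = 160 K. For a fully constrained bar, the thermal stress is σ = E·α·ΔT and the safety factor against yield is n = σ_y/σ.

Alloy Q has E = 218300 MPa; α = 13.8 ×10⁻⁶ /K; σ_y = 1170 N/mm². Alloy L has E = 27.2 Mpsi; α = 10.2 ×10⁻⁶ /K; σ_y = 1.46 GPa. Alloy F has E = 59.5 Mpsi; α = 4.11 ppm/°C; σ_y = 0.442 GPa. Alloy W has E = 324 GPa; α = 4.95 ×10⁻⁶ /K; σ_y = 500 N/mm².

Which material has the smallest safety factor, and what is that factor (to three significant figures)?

Per material, after unit conversion:
  alloy Q: E = 218.3, α = 13.8, σ_y = 1170 → σ = 482 MPa, n = 2.43
  alloy L: E = 187.5, α = 10.2, σ_y = 1460 → σ = 306 MPa, n = 4.77
  alloy F: E = 410.2, α = 4.11, σ_y = 442.0 → σ = 270 MPa, n = 1.64
  alloy W: E = 324.0, α = 4.95, σ_y = 500.0 → σ = 257 MPa, n = 1.95
Smallest n: alloy F with n = 1.64.

alloy F, n = 1.64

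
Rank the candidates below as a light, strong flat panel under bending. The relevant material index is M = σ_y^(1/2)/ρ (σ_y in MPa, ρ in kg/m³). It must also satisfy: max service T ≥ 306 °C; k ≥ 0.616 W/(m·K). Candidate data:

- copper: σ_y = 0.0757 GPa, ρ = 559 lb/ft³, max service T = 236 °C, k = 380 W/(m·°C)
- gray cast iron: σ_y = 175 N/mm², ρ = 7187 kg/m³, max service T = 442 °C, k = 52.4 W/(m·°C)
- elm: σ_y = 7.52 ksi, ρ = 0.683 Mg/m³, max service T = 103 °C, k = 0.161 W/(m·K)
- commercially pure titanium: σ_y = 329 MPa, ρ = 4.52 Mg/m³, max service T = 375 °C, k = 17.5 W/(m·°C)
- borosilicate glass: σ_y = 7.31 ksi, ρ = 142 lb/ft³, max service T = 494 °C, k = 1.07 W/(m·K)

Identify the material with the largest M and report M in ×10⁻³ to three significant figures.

Screen on constraints: max service T ≥ 306 °C; k ≥ 0.616 W/(m·K). Survivors: gray cast iron, commercially pure titanium, borosilicate glass.
After converting to SI:
  gray cast iron: σ_y = 175.0 MPa, ρ = 7187 kg/m³
  commercially pure titanium: σ_y = 329.0 MPa, ρ = 4520 kg/m³
  borosilicate glass: σ_y = 50.40 MPa, ρ = 2275 kg/m³
  commercially pure titanium: M = 4.01×10⁻³
  borosilicate glass: M = 3.12×10⁻³
  gray cast iron: M = 1.84×10⁻³
The maximum is for commercially pure titanium.

commercially pure titanium, M = 4.01×10⁻³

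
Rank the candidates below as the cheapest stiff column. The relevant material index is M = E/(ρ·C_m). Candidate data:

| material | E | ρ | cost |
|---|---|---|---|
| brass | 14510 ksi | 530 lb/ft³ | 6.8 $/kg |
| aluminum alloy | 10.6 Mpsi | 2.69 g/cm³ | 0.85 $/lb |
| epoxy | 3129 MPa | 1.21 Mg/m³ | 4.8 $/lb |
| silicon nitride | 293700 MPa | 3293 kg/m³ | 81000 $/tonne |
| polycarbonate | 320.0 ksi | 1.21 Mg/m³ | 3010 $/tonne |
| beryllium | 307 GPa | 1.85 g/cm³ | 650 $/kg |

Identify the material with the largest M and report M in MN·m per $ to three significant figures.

Normalizing units and computing the index:
  brass: E = 100.0 GPa, ρ = 8490 kg/m³, cost = 6.800 $/kg
  aluminum alloy: E = 73.08 GPa, ρ = 2690 kg/m³, cost = 1.874 $/kg
  epoxy: E = 3.129 GPa, ρ = 1210 kg/m³, cost = 10.58 $/kg
  silicon nitride: E = 293.7 GPa, ρ = 3293 kg/m³, cost = 81.00 $/kg
  polycarbonate: E = 2.206 GPa, ρ = 1210 kg/m³, cost = 3.010 $/kg
  beryllium: E = 307.0 GPa, ρ = 1850 kg/m³, cost = 650.0 $/kg
  aluminum alloy: M = 14.5 MN·m per $
  brass: M = 1.73 MN·m per $
  silicon nitride: M = 1.10 MN·m per $
  polycarbonate: M = 0.606 MN·m per $
  beryllium: M = 0.255 MN·m per $
  epoxy: M = 0.244 MN·m per $
Highest index: aluminum alloy.

aluminum alloy, M = 14.5 MN·m per $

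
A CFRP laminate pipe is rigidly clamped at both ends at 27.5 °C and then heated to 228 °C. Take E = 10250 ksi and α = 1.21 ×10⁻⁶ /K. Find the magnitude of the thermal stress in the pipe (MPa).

E = 10250 ksi = 70.67 GPa.
ΔT = 200.5 K. Constrained thermal stress σ = E·α·ΔT = 70.67×10³ MPa × 1.21×10⁻⁶ × 200.5 = 17.1 MPa (compressive).

17.1 MPa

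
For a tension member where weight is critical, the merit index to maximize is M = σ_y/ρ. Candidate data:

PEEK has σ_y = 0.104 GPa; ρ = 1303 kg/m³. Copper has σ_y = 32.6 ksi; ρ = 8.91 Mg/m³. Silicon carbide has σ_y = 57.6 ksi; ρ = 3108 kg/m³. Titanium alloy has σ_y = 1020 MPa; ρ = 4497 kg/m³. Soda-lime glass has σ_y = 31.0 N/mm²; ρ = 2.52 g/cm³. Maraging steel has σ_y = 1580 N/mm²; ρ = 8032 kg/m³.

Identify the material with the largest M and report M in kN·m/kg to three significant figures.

titanium alloy, M = 227 kN·m/kg

Normalizing units and computing the index:
  PEEK: σ_y = 104.0 MPa, ρ = 1303 kg/m³
  copper: σ_y = 224.8 MPa, ρ = 8910 kg/m³
  silicon carbide: σ_y = 397.1 MPa, ρ = 3108 kg/m³
  titanium alloy: σ_y = 1020 MPa, ρ = 4497 kg/m³
  soda-lime glass: σ_y = 31.00 MPa, ρ = 2520 kg/m³
  maraging steel: σ_y = 1580 MPa, ρ = 8032 kg/m³
  titanium alloy: M = 227 kN·m/kg
  maraging steel: M = 197 kN·m/kg
  silicon carbide: M = 128 kN·m/kg
  PEEK: M = 79.8 kN·m/kg
  copper: M = 25.2 kN·m/kg
  soda-lime glass: M = 12.3 kN·m/kg
Titanium alloy has the largest M.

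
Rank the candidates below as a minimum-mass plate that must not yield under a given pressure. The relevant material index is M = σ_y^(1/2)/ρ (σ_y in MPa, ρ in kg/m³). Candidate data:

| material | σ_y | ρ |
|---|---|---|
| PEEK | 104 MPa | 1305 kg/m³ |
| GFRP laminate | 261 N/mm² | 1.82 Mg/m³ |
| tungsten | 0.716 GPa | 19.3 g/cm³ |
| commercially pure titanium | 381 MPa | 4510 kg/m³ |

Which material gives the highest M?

Convert each candidate to consistent units, then evaluate M:
  PEEK: σ_y = 104.0 MPa, ρ = 1305 kg/m³
  GFRP laminate: σ_y = 261.0 MPa, ρ = 1820 kg/m³
  tungsten: σ_y = 716.0 MPa, ρ = 19300 kg/m³
  commercially pure titanium: σ_y = 381.0 MPa, ρ = 4510 kg/m³
  GFRP laminate: M = 8.88×10⁻³
  PEEK: M = 7.81×10⁻³
  commercially pure titanium: M = 4.33×10⁻³
  tungsten: M = 1.39×10⁻³
The maximum is for GFRP laminate.

GFRP laminate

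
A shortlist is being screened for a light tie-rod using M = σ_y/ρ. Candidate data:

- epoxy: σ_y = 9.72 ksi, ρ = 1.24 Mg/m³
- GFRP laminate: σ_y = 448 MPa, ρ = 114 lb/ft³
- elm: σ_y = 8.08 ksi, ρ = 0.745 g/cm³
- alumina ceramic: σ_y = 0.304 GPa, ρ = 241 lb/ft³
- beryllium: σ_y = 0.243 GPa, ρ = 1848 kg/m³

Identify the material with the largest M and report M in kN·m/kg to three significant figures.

In SI units:
  epoxy: σ_y = 67.02 MPa, ρ = 1240 kg/m³
  GFRP laminate: σ_y = 448.0 MPa, ρ = 1826 kg/m³
  elm: σ_y = 55.71 MPa, ρ = 745.0 kg/m³
  alumina ceramic: σ_y = 304.0 MPa, ρ = 3860 kg/m³
  beryllium: σ_y = 243.0 MPa, ρ = 1848 kg/m³
  GFRP laminate: M = 245 kN·m/kg
  beryllium: M = 131 kN·m/kg
  alumina ceramic: M = 78.7 kN·m/kg
  elm: M = 74.8 kN·m/kg
  epoxy: M = 54.0 kN·m/kg
Highest index: GFRP laminate.

GFRP laminate, M = 245 kN·m/kg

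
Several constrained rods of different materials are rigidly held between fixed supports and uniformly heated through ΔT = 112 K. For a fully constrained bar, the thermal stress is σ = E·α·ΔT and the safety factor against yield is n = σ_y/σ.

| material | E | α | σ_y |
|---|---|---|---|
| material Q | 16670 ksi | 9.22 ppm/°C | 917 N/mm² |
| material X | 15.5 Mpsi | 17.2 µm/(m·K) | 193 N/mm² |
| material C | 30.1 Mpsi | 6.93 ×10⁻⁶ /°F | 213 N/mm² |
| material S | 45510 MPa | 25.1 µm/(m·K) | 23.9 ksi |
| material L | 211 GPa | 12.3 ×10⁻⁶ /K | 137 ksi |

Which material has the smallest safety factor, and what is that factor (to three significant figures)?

Converting E to GPa, α to ×10⁻⁶/K, σ_y to MPa, then σ and n for each:
  material Q: E = 114.9, α = 9.22, σ_y = 917.0 → σ = 119 MPa, n = 7.73
  material X: E = 106.9, α = 17.2, σ_y = 193.0 → σ = 206 MPa, n = 0.937
  material C: E = 207.5, α = 12.5, σ_y = 213.0 → σ = 290 MPa, n = 0.735
  material S: E = 45.51, α = 25.1, σ_y = 164.8 → σ = 128 MPa, n = 1.29
  material L: E = 211.0, α = 12.3, σ_y = 944.6 → σ = 291 MPa, n = 3.25
The minimum is material C at n = 0.735.

material C, n = 0.735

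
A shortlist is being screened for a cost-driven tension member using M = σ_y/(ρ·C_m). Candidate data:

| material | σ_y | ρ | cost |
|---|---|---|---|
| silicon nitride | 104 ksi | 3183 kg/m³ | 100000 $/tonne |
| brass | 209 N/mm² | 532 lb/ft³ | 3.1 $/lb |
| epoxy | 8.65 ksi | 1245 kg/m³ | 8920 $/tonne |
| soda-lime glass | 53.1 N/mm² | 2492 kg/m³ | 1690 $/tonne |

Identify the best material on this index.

After converting to SI:
  silicon nitride: σ_y = 717.1 MPa, ρ = 3183 kg/m³, cost = 100.0 $/kg
  brass: σ_y = 209.0 MPa, ρ = 8522 kg/m³, cost = 6.834 $/kg
  epoxy: σ_y = 59.64 MPa, ρ = 1245 kg/m³, cost = 8.920 $/kg
  soda-lime glass: σ_y = 53.10 MPa, ρ = 2492 kg/m³, cost = 1.690 $/kg
  soda-lime glass: M = 12.6 kN·m per $
  epoxy: M = 5.37 kN·m per $
  brass: M = 3.59 kN·m per $
  silicon nitride: M = 2.25 kN·m per $
Highest index: soda-lime glass.

soda-lime glass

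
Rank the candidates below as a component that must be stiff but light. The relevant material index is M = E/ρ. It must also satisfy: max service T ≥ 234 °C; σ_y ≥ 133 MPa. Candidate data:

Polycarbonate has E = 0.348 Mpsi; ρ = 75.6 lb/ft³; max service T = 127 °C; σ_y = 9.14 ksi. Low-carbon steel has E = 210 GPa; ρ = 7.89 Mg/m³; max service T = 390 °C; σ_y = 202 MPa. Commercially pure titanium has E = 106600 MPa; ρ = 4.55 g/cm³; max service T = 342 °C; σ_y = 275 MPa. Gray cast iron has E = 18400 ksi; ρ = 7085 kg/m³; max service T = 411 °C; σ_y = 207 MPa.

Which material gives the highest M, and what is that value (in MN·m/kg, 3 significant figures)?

Screen on constraints: max service T ≥ 234 °C; σ_y ≥ 133 MPa. Survivors: low-carbon steel, commercially pure titanium, gray cast iron.
After converting to SI:
  low-carbon steel: E = 210.0 GPa, ρ = 7890 kg/m³
  commercially pure titanium: E = 106.6 GPa, ρ = 4550 kg/m³
  gray cast iron: E = 126.9 GPa, ρ = 7085 kg/m³
  low-carbon steel: M = 26.6 MN·m/kg
  commercially pure titanium: M = 23.4 MN·m/kg
  gray cast iron: M = 17.9 MN·m/kg
Highest index: low-carbon steel.

low-carbon steel, M = 26.6 MN·m/kg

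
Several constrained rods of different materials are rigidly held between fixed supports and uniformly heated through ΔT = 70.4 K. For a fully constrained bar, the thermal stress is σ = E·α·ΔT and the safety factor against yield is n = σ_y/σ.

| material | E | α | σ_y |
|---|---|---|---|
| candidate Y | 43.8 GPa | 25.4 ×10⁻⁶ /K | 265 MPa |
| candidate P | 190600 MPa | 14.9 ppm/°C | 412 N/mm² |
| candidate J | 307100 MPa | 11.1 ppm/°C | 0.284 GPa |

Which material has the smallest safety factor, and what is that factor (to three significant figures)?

candidate J, n = 1.18

Per material, after unit conversion:
  candidate Y: E = 43.80, α = 25.4, σ_y = 265.0 → σ = 78.3 MPa, n = 3.38
  candidate P: E = 190.6, α = 14.9, σ_y = 412.0 → σ = 200 MPa, n = 2.06
  candidate J: E = 307.1, α = 11.1, σ_y = 284.0 → σ = 240 MPa, n = 1.18
Candidate J has the lowest safety factor, n = 1.18.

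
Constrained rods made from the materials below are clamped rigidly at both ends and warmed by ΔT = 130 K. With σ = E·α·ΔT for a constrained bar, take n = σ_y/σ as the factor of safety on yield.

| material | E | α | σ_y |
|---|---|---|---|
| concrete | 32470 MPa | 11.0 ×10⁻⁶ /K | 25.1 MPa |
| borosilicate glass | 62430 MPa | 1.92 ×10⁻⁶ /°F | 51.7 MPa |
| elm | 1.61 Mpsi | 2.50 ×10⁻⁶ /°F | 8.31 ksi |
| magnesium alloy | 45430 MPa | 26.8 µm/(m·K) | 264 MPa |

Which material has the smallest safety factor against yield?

Per material, after unit conversion:
  concrete: E = 32.47, α = 11.0, σ_y = 25.10 → σ = 46.4 MPa, n = 0.541
  borosilicate glass: E = 62.43, α = 3.46, σ_y = 51.70 → σ = 28.0 MPa, n = 1.84
  elm: E = 11.10, α = 4.50, σ_y = 57.30 → σ = 6.49 MPa, n = 8.82
  magnesium alloy: E = 45.43, α = 26.8, σ_y = 264.0 → σ = 158 MPa, n = 1.67
Smallest n: concrete with n = 0.541.

concrete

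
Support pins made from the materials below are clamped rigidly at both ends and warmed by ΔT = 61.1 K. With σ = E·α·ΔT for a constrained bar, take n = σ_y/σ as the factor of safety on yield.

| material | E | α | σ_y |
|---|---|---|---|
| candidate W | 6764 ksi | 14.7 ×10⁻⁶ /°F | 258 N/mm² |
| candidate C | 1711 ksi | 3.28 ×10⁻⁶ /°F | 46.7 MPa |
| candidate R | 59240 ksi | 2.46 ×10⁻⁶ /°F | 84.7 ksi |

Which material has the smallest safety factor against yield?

candidate W

With everything in SI (GPa, ×10⁻⁶/K, MPa):
  candidate W: E = 46.64, α = 26.5, σ_y = 258.0 → σ = 75.4 MPa, n = 3.42
  candidate C: E = 11.80, α = 5.90, σ_y = 46.70 → σ = 4.26 MPa, n = 11.0
  candidate R: E = 408.4, α = 4.43, σ_y = 584.0 → σ = 111 MPa, n = 5.28
Candidate W has the lowest safety factor, n = 3.42.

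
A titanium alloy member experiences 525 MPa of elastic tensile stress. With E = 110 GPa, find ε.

ε = σ/E = 525 / 110000 = 4.77×10⁻³.

4.77×10⁻³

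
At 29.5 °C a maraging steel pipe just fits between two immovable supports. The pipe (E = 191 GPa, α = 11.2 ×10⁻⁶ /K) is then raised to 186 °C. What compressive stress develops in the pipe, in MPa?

335 MPa

ΔT = 156.5 K. Constrained thermal stress σ = E·α·ΔT = 191.0×10³ MPa × 11.2×10⁻⁶ × 156.5 = 335 MPa (compressive).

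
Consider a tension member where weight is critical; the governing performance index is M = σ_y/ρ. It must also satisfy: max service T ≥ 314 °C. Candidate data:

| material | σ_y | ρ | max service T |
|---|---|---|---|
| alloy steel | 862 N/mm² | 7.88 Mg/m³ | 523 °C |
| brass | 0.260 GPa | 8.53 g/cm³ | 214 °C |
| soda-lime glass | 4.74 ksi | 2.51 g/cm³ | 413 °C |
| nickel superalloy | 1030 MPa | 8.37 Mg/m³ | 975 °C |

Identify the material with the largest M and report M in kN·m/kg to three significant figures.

Screen on constraints: max service T ≥ 314 °C. Survivors: alloy steel, soda-lime glass, nickel superalloy.
Putting every candidate on a common basis:
  alloy steel: σ_y = 862.0 MPa, ρ = 7880 kg/m³
  soda-lime glass: σ_y = 32.68 MPa, ρ = 2510 kg/m³
  nickel superalloy: σ_y = 1030 MPa, ρ = 8370 kg/m³
  nickel superalloy: M = 123 kN·m/kg
  alloy steel: M = 109 kN·m/kg
  soda-lime glass: M = 13.0 kN·m/kg
Highest index: nickel superalloy.

nickel superalloy, M = 123 kN·m/kg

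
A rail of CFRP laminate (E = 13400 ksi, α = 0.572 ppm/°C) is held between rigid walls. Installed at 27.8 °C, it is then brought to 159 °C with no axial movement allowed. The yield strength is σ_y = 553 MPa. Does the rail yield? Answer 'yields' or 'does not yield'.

E = 13400 ksi = 92.39 GPa.
ΔT = 131.2 K. Constrained thermal stress σ = E·α·ΔT = 92.39×10³ MPa × 0.572×10⁻⁶ × 131.2 = 6.93 MPa (compressive).
Compare to σ_y = 553 MPa: σ < σ_y, so it does not yield.

does not yield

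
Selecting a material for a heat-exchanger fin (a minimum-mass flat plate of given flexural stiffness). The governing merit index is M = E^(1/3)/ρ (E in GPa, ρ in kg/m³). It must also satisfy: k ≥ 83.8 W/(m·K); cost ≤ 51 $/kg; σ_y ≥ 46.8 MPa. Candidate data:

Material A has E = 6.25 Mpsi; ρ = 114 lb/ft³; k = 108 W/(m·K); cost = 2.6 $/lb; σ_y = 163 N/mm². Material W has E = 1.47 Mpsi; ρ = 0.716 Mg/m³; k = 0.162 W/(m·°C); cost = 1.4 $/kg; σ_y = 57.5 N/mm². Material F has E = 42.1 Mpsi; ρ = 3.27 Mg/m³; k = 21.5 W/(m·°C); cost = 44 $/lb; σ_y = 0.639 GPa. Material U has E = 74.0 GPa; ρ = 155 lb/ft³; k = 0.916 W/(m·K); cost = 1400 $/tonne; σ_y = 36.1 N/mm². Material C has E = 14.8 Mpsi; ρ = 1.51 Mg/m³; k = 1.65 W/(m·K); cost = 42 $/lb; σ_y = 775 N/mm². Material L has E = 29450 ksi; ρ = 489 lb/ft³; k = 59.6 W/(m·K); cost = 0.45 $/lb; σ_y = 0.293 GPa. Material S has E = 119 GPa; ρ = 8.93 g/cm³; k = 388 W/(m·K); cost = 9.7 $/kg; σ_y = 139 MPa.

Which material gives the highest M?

Screen on constraints: k ≥ 83.8 W/(m·K); cost ≤ 51 $/kg; σ_y ≥ 46.8 MPa. Survivors: material A, material S.
Normalizing units and computing the index:
  material A: E = 43.09 GPa, ρ = 1826 kg/m³
  material S: E = 119.0 GPa, ρ = 8930 kg/m³
  material A: M = 1.92×10⁻³
  material S: M = 0.551×10⁻³
Material A has the largest M.

material A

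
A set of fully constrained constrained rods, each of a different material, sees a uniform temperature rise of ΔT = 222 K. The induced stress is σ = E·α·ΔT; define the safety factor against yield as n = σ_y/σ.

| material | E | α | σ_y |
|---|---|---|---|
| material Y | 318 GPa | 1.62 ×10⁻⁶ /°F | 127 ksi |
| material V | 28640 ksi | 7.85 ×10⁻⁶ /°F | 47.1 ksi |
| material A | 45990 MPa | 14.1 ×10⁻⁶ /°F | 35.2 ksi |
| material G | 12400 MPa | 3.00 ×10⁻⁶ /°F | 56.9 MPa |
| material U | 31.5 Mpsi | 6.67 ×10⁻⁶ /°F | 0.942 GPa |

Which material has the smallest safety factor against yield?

material V

In consistent units (E in GPa, α in ×10⁻⁶/K, σ_y in MPa):
  material Y: E = 318.0, α = 2.92, σ_y = 875.6 → σ = 206 MPa, n = 4.25
  material V: E = 197.5, α = 14.1, σ_y = 324.7 → σ = 619 MPa, n = 0.524
  material A: E = 45.99, α = 25.4, σ_y = 242.7 → σ = 259 MPa, n = 0.937
  material G: E = 12.40, α = 5.40, σ_y = 56.90 → σ = 14.9 MPa, n = 3.83
  material U: E = 217.2, α = 12.0, σ_y = 942.0 → σ = 579 MPa, n = 1.63
The minimum is material V at n = 0.524.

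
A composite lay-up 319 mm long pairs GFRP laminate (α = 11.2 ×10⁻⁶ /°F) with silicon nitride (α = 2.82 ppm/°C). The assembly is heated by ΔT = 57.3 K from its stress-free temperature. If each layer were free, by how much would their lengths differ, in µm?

317 µm

GFRP laminate: α = 11.2×10⁻⁶/°F × 9/5 = 20.2×10⁻⁶/K.
Δα = |20.2 − 2.82|×10⁻⁶/K = 17.3×10⁻⁶/K.
ΔL_mismatch = Δα·L·ΔT = 17.3×10⁻⁶ × 319.0 mm × 57.3 K = 317 µm.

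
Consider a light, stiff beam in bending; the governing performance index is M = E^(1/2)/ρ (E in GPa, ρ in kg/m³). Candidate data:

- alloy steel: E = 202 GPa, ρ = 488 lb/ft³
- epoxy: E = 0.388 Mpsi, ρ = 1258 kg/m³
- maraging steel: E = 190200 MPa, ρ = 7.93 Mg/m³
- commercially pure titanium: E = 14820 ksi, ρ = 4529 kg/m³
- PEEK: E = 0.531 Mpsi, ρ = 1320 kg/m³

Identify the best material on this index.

Convert each candidate to consistent units, then evaluate M:
  alloy steel: E = 202.0 GPa, ρ = 7817 kg/m³
  epoxy: E = 2.675 GPa, ρ = 1258 kg/m³
  maraging steel: E = 190.2 GPa, ρ = 7930 kg/m³
  commercially pure titanium: E = 102.2 GPa, ρ = 4529 kg/m³
  PEEK: E = 3.661 GPa, ρ = 1320 kg/m³
  commercially pure titanium: M = 2.23×10⁻³
  alloy steel: M = 1.82×10⁻³
  maraging steel: M = 1.74×10⁻³
  PEEK: M = 1.45×10⁻³
  epoxy: M = 1.30×10⁻³
Highest index: commercially pure titanium.

commercially pure titanium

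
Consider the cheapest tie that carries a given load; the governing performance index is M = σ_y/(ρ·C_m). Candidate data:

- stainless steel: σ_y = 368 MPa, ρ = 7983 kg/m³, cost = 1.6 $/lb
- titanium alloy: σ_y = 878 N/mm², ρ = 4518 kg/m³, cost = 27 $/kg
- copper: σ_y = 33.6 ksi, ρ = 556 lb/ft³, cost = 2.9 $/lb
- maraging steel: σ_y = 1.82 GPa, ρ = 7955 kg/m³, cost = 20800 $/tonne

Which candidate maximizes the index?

Normalizing units and computing the index:
  stainless steel: σ_y = 368.0 MPa, ρ = 7983 kg/m³, cost = 3.527 $/kg
  titanium alloy: σ_y = 878.0 MPa, ρ = 4518 kg/m³, cost = 27.00 $/kg
  copper: σ_y = 231.7 MPa, ρ = 8906 kg/m³, cost = 6.393 $/kg
  maraging steel: σ_y = 1820 MPa, ρ = 7955 kg/m³, cost = 20.80 $/kg
  stainless steel: M = 13.1 kN·m per $
  maraging steel: M = 11.0 kN·m per $
  titanium alloy: M = 7.20 kN·m per $
  copper: M = 4.07 kN·m per $
Stainless steel has the largest M.

stainless steel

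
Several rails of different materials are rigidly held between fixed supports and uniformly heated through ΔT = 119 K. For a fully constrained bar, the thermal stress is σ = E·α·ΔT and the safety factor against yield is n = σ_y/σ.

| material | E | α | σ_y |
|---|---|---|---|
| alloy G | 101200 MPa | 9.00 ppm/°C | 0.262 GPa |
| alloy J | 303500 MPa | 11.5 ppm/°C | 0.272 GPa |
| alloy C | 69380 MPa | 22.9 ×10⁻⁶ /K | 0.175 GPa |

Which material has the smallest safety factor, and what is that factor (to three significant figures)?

In consistent units (E in GPa, α in ×10⁻⁶/K, σ_y in MPa):
  alloy G: E = 101.2, α = 9.00, σ_y = 262.0 → σ = 108 MPa, n = 2.42
  alloy J: E = 303.5, α = 11.5, σ_y = 272.0 → σ = 415 MPa, n = 0.655
  alloy C: E = 69.38, α = 22.9, σ_y = 175.0 → σ = 189 MPa, n = 0.926
The minimum is alloy J at n = 0.655.

alloy J, n = 0.655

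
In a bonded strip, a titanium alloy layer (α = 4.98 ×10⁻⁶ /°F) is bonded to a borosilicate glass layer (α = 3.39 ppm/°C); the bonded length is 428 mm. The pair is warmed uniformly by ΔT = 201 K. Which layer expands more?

titanium alloy

titanium alloy: α = 4.98×10⁻⁶/°F × 9/5 = 8.96×10⁻⁶/K.
α(titanium alloy) = 8.96×10⁻⁶/K vs α(borosilicate glass) = 3.39×10⁻⁶/K.
Higher α expands more for the same ΔT: titanium alloy.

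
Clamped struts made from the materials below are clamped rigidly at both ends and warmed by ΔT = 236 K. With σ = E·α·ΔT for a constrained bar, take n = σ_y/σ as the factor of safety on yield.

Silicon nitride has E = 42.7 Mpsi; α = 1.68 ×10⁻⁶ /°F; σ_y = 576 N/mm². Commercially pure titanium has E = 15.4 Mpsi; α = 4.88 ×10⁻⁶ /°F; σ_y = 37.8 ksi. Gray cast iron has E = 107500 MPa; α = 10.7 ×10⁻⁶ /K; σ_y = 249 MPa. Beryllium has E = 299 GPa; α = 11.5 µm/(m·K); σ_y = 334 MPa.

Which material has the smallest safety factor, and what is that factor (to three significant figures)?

In consistent units (E in GPa, α in ×10⁻⁶/K, σ_y in MPa):
  silicon nitride: E = 294.4, α = 3.02, σ_y = 576.0 → σ = 210 MPa, n = 2.74
  commercially pure titanium: E = 106.2, α = 8.78, σ_y = 260.6 → σ = 220 MPa, n = 1.18
  gray cast iron: E = 107.5, α = 10.7, σ_y = 249.0 → σ = 271 MPa, n = 0.917
  beryllium: E = 299.0, α = 11.5, σ_y = 334.0 → σ = 811 MPa, n = 0.412
Beryllium has the lowest safety factor, n = 0.412.

beryllium, n = 0.412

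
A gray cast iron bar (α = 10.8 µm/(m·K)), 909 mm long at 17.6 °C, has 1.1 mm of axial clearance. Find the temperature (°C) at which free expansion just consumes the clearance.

130 °C

α·L₀·ΔT = 1.1 mm ⇒ ΔT = 1.1 / (10.8×10⁻⁶ × 909.0) = 112.0 K.
T = 17.6 + 112.0 = 129.6 °C.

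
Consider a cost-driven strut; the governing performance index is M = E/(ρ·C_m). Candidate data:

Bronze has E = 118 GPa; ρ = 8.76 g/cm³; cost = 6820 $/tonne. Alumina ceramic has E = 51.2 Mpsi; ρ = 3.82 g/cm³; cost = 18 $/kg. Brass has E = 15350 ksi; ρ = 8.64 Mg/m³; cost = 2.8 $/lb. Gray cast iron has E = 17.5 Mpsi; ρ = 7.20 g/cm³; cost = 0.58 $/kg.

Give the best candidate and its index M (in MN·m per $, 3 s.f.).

gray cast iron, M = 28.9 MN·m per $

In SI units:
  bronze: E = 118.0 GPa, ρ = 8760 kg/m³, cost = 6.820 $/kg
  alumina ceramic: E = 353.0 GPa, ρ = 3820 kg/m³, cost = 18.00 $/kg
  brass: E = 105.8 GPa, ρ = 8640 kg/m³, cost = 6.173 $/kg
  gray cast iron: E = 120.7 GPa, ρ = 7200 kg/m³, cost = 0.5800 $/kg
  gray cast iron: M = 28.9 MN·m per $
  alumina ceramic: M = 5.13 MN·m per $
  brass: M = 1.98 MN·m per $
  bronze: M = 1.98 MN·m per $
Highest index: gray cast iron.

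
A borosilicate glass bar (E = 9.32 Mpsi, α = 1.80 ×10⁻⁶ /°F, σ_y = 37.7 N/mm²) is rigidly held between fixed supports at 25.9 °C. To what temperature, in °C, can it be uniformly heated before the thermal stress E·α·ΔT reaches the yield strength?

207 °C

E = 9.32 Mpsi = 64.26 GPa.
α = 1.80×10⁻⁶/°F × 9/5 = 3.24×10⁻⁶/K.
σ_y = 37.7 N/mm² = 37.70 MPa.
E·α·ΔT = 37.70 MPa ⇒ ΔT = 37.70 / (64.26×10³ × 3.24×10⁻⁶) = 181.1 K.
T = 25.9 + 181.1 = 207.0 °C.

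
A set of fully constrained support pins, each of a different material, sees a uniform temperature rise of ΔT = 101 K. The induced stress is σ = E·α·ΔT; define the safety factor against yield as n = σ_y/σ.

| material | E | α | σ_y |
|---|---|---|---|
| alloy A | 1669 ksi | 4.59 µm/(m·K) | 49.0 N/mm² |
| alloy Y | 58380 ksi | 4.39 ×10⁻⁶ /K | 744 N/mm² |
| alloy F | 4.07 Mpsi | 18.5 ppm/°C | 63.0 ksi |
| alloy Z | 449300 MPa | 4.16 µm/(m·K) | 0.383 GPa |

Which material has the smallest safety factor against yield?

Per material, after unit conversion:
  alloy A: E = 11.51, α = 4.59, σ_y = 49.00 → σ = 5.33 MPa, n = 9.19
  alloy Y: E = 402.5, α = 4.39, σ_y = 744.0 → σ = 178 MPa, n = 4.17
  alloy F: E = 28.06, α = 18.5, σ_y = 434.4 → σ = 52.4 MPa, n = 8.28
  alloy Z: E = 449.3, α = 4.16, σ_y = 383.0 → σ = 189 MPa, n = 2.03
Alloy Z has the lowest safety factor, n = 2.03.

alloy Z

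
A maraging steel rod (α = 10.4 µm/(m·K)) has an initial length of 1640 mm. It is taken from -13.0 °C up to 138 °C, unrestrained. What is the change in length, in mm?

ΔT = 138 − (-13.0) = 151.0 K.
ΔL = α·L₀·ΔT = 10.4×10⁻⁶ × 1640 mm × 151.0 K = 2.58 mm.

2.58 mm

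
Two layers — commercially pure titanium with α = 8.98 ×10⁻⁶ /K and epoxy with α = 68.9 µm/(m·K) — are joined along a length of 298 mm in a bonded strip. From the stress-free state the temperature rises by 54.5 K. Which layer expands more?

α(commercially pure titanium) = 8.98×10⁻⁶/K vs α(epoxy) = 68.9×10⁻⁶/K.
Higher α expands more for the same ΔT: epoxy.

epoxy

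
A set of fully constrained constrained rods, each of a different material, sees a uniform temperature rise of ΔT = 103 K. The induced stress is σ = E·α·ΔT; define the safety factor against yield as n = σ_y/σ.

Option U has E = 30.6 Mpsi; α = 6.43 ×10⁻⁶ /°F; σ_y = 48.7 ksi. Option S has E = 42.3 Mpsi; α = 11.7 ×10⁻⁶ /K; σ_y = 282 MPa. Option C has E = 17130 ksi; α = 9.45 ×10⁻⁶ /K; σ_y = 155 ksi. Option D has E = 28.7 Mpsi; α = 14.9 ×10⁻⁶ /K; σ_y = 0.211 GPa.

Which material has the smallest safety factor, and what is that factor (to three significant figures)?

In consistent units (E in GPa, α in ×10⁻⁶/K, σ_y in MPa):
  option U: E = 211.0, α = 11.6, σ_y = 335.8 → σ = 252 MPa, n = 1.34
  option S: E = 291.6, α = 11.7, σ_y = 282.0 → σ = 351 MPa, n = 0.802
  option C: E = 118.1, α = 9.45, σ_y = 1069 → σ = 115 MPa, n = 9.30
  option D: E = 197.9, α = 14.9, σ_y = 211.0 → σ = 304 MPa, n = 0.695
Smallest n: option D with n = 0.695.

option D, n = 0.695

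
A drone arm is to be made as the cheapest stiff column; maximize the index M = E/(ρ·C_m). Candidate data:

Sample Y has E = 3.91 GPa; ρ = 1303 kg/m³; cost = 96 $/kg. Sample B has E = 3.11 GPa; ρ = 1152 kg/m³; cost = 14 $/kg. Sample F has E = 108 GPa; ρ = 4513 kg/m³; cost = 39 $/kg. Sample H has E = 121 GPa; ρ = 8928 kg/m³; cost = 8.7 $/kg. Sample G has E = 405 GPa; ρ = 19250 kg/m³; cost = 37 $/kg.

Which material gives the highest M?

sample H

Computing M directly (units already consistent):
  sample H: M = 1.56 MN·m per $
  sample F: M = 0.614 MN·m per $
  sample G: M = 0.569 MN·m per $
  sample B: M = 0.193 MN·m per $
  sample Y: M = 0.0313 MN·m per $
Sample H has the largest M.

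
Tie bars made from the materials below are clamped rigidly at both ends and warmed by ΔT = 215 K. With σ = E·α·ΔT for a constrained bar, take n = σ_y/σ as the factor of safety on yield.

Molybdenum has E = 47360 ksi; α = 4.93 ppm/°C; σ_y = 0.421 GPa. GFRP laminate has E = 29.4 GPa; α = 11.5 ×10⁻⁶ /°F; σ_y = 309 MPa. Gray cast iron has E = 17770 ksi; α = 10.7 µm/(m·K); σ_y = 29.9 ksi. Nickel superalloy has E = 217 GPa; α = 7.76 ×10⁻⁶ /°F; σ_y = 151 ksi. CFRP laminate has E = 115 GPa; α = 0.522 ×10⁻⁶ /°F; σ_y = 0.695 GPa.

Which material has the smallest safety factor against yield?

With everything in SI (GPa, ×10⁻⁶/K, MPa):
  molybdenum: E = 326.5, α = 4.93, σ_y = 421.0 → σ = 346 MPa, n = 1.22
  GFRP laminate: E = 29.40, α = 20.7, σ_y = 309.0 → σ = 131 MPa, n = 2.36
  gray cast iron: E = 122.5, α = 10.7, σ_y = 206.2 → σ = 282 MPa, n = 0.731
  nickel superalloy: E = 217.0, α = 14.0, σ_y = 1041 → σ = 652 MPa, n = 1.60
  CFRP laminate: E = 115.0, α = 0.940, σ_y = 695.0 → σ = 23.2 MPa, n = 29.9
The minimum is gray cast iron at n = 0.731.

gray cast iron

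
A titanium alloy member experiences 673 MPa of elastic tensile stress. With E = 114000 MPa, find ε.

5.90×10⁻³

E = 114000 MPa = 114.0 GPa = 114000 MPa.
ε = σ/E = 673 / 114000 = 5.90×10⁻³.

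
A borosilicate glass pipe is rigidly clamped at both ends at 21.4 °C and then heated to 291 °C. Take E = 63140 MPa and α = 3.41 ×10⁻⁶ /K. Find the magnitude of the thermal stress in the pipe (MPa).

58.0 MPa

E = 63140 MPa = 63.14 GPa.
ΔT = 269.6 K. Constrained thermal stress σ = E·α·ΔT = 63.14×10³ MPa × 3.41×10⁻⁶ × 269.6 = 58.0 MPa (compressive).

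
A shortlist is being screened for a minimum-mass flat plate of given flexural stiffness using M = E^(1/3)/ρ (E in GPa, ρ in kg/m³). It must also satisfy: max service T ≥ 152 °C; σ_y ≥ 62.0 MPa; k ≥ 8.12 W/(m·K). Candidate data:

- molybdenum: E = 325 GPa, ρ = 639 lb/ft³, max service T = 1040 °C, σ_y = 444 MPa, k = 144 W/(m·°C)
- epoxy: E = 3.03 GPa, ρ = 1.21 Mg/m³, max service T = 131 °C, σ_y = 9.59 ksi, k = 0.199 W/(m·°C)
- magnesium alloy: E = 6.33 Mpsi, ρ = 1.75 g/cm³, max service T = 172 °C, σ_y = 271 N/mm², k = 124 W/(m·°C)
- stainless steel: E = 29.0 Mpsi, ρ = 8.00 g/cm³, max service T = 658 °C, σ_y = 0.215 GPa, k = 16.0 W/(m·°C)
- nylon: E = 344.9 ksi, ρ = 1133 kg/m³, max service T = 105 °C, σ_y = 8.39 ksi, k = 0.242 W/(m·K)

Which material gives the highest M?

magnesium alloy

Screen on constraints: max service T ≥ 152 °C; σ_y ≥ 62.0 MPa; k ≥ 8.12 W/(m·K). Survivors: molybdenum, magnesium alloy, stainless steel.
In SI units:
  molybdenum: E = 325.0 GPa, ρ = 10240 kg/m³
  magnesium alloy: E = 43.64 GPa, ρ = 1750 kg/m³
  stainless steel: E = 199.9 GPa, ρ = 8000 kg/m³
  magnesium alloy: M = 2.01×10⁻³
  stainless steel: M = 0.731×10⁻³
  molybdenum: M = 0.672×10⁻³
The maximum is for magnesium alloy.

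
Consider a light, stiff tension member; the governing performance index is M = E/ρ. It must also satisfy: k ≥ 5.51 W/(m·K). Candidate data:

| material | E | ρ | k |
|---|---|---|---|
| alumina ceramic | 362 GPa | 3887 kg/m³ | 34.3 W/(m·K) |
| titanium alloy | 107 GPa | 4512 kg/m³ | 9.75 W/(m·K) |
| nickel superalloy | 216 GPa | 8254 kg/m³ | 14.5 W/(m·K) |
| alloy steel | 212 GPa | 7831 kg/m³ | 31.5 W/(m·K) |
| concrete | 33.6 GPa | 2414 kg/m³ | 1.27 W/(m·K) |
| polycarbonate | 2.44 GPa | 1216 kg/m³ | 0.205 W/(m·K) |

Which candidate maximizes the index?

Screen on constraints: k ≥ 5.51 W/(m·K). Survivors: alumina ceramic, titanium alloy, nickel superalloy, alloy steel.
Evaluate M for each candidate:
  alumina ceramic: M = 93.1 MN·m/kg
  alloy steel: M = 27.1 MN·m/kg
  nickel superalloy: M = 26.2 MN·m/kg
  titanium alloy: M = 23.7 MN·m/kg
Alumina ceramic ranks first.

alumina ceramic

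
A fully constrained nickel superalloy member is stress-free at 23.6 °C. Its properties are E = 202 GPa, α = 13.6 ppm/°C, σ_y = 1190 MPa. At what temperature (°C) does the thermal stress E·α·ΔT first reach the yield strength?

457 °C

E·α·ΔT = 1190 MPa ⇒ ΔT = 1190 / (202.0×10³ × 13.6×10⁻⁶) = 433.2 K.
T = 23.6 + 433.2 = 456.8 °C.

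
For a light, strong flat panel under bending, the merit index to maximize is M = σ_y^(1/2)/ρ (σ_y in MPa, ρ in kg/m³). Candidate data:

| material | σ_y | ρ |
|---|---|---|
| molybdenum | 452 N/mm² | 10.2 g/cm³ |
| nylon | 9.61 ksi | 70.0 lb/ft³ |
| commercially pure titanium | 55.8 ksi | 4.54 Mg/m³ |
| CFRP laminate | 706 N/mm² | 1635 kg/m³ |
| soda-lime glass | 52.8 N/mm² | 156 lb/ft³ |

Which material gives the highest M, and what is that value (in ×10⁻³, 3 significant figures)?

CFRP laminate, M = 16.3×10⁻³

After converting to SI:
  molybdenum: σ_y = 452.0 MPa, ρ = 10200 kg/m³
  nylon: σ_y = 66.26 MPa, ρ = 1121 kg/m³
  commercially pure titanium: σ_y = 384.7 MPa, ρ = 4540 kg/m³
  CFRP laminate: σ_y = 706.0 MPa, ρ = 1635 kg/m³
  soda-lime glass: σ_y = 52.80 MPa, ρ = 2499 kg/m³
  CFRP laminate: M = 16.3×10⁻³
  nylon: M = 7.26×10⁻³
  commercially pure titanium: M = 4.32×10⁻³
  soda-lime glass: M = 2.91×10⁻³
  molybdenum: M = 2.08×10⁻³
The maximum is for CFRP laminate.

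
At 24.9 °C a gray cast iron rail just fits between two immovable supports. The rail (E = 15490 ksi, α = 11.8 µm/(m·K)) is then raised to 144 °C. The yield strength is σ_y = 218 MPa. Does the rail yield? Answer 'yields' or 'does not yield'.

E = 15490 ksi = 106.8 GPa.
ΔT = 119.1 K. Constrained thermal stress σ = E·α·ΔT = 106.8×10³ MPa × 11.8×10⁻⁶ × 119.1 = 150 MPa (compressive).
Compare to σ_y = 218 MPa: σ < σ_y, so it does not yield.

does not yield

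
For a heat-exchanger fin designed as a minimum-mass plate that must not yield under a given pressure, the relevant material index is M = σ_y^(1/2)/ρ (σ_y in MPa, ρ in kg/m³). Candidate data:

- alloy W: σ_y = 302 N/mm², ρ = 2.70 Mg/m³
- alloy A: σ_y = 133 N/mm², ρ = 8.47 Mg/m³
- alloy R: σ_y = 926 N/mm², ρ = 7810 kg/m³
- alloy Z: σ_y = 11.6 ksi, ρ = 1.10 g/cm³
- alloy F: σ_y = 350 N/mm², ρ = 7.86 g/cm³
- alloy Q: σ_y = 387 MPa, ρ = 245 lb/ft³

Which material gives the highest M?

alloy Z

Putting every candidate on a common basis:
  alloy W: σ_y = 302.0 MPa, ρ = 2700 kg/m³
  alloy A: σ_y = 133.0 MPa, ρ = 8470 kg/m³
  alloy R: σ_y = 926.0 MPa, ρ = 7810 kg/m³
  alloy Z: σ_y = 79.98 MPa, ρ = 1100 kg/m³
  alloy F: σ_y = 350.0 MPa, ρ = 7860 kg/m³
  alloy Q: σ_y = 387.0 MPa, ρ = 3925 kg/m³
  alloy Z: M = 8.13×10⁻³
  alloy W: M = 6.44×10⁻³
  alloy Q: M = 5.01×10⁻³
  alloy R: M = 3.90×10⁻³
  alloy F: M = 2.38×10⁻³
  alloy A: M = 1.36×10⁻³
Alloy Z has the largest M.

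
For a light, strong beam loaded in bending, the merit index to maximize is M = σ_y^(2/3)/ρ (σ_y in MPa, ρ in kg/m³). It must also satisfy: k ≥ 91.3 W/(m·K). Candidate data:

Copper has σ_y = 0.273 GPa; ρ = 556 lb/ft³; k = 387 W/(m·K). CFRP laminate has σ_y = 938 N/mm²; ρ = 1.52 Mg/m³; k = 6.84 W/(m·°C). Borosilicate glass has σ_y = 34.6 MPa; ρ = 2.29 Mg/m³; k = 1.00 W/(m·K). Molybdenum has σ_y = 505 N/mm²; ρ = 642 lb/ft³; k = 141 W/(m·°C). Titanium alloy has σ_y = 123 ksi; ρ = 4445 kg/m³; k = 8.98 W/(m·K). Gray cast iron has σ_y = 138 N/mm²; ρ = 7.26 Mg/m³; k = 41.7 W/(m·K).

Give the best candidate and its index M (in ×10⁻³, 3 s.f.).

molybdenum, M = 6.17×10⁻³

Screen on constraints: k ≥ 91.3 W/(m·K). Survivors: copper, molybdenum.
Normalizing units and computing the index:
  copper: σ_y = 273.0 MPa, ρ = 8906 kg/m³
  molybdenum: σ_y = 505.0 MPa, ρ = 10280 kg/m³
  molybdenum: M = 6.17×10⁻³
  copper: M = 4.73×10⁻³
The maximum is for molybdenum.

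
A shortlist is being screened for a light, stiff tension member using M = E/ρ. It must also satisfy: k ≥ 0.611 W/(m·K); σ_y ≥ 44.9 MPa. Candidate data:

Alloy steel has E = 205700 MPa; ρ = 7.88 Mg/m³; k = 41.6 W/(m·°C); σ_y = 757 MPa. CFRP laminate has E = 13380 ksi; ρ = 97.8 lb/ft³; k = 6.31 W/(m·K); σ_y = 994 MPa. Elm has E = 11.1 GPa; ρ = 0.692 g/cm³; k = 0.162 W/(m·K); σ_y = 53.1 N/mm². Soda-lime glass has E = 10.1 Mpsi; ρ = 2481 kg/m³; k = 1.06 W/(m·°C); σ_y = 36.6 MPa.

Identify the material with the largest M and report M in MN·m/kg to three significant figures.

Screen on constraints: k ≥ 0.611 W/(m·K); σ_y ≥ 44.9 MPa. Survivors: alloy steel, CFRP laminate.
In SI units:
  alloy steel: E = 205.7 GPa, ρ = 7880 kg/m³
  CFRP laminate: E = 92.25 GPa, ρ = 1567 kg/m³
  CFRP laminate: M = 58.9 MN·m/kg
  alloy steel: M = 26.1 MN·m/kg
CFRP laminate has the largest M.

CFRP laminate, M = 58.9 MN·m/kg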